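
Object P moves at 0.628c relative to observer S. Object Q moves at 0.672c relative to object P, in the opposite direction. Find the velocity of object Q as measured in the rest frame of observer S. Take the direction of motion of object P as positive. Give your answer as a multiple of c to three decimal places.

With v = 0.628 and u' = -0.672 (in units of c),
u = (u' + v)/(1 + u'v/c²):
u = (-0.672 + 0.628) / (1 + (-0.672)·0.628) = -0.0440/0.5780 = -0.0761
(Galilean addition would give -0.044c.)

-0.076c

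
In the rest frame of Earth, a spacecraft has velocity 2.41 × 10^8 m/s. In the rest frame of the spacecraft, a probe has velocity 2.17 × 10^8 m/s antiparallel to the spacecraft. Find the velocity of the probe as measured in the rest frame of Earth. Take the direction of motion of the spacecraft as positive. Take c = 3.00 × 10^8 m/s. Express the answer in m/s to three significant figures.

In units of c (dividing by 3.00 × 10^8 m/s): v = 0.803, u' = -0.723.
u = (u' + v)/(1 + u'v/c²):
u = (-0.723 + 0.803) / (1 + (-0.723)·0.803) = 0.0800/0.4189 = 0.1910
Converting back: u = 0.1910 × 3.00 × 10^8 m/s.

+5.73 × 10^7 m/s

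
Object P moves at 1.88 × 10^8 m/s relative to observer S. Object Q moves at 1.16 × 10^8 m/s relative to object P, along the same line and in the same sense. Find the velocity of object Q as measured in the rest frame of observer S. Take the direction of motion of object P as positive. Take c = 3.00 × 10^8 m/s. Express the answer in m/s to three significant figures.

2.45 × 10^8 m/s

In units of c (dividing by 3.00 × 10^8 m/s): v = 0.627, u' = 0.387.
u = (u' + v)/(1 + u'v/c²):
u = (0.387 + 0.627) / (1 + 0.387·0.627) = 1.0133/1.2423 = 0.8157
(Galilean addition would give +1.013c, exceeding c.)
Converting back: u = 0.8157 × 3.00 × 10^8 m/s.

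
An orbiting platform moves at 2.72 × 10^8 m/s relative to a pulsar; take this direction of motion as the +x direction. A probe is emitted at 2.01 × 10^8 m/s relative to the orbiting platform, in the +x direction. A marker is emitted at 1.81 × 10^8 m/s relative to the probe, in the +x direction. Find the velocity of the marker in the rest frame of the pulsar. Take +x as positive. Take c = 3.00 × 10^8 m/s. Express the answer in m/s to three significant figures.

Apply u = (u' + v)/(1 + u'v/c²) successively, working outward toward the pulsar.
(Dividing each given speed by c = 3.00 × 10^8 m/s to work in units of c.)
Start: velocity of the orbiting platform relative to the pulsar = 0.9067c.
Compose with the probe (u' = 0.670 in the orbiting platform frame): u_1 = (0.670 + 0.907) / (1 + 0.670·0.907) = 1.5767/1.6075 = 0.9808.
Compose with the marker (u' = 0.603 in the probe frame): u_2 = (0.603 + 0.981) / (1 + 0.603·0.981) = 1.5842/1.5918 = 0.9952.
So u = 0.9952 × 3.00 × 10^8 m/s.

2.99 × 10^8 m/s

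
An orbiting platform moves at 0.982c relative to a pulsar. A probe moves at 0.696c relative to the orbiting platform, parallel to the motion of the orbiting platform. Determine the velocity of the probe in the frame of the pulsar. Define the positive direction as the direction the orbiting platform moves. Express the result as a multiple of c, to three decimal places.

0.997c

With v = 0.982 and u' = 0.696 (in units of c),
u = (u' + v)/(1 + u'v/c²):
u = (0.696 + 0.982) / (1 + 0.696·0.982) = 1.6780/1.6835 = 0.9967
(Galilean addition would give +1.678c, exceeding c.)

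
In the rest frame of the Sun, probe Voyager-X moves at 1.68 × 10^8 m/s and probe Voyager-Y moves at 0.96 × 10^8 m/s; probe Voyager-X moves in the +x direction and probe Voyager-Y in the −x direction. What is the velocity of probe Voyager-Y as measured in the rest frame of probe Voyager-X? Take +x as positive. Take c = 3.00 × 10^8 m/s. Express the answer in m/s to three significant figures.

-2.24 × 10^8 m/s

β_A = 0.560, β_B = -0.320 (dividing each by c = 3.00 × 10^8 m/s).
Transform to A's frame with the inverse velocity-addition law: u' = (u − v)/(1 − uv/c²), taking u = β_B and v = β_A.
u' = (-0.320 − 0.560) / (1 − (0.560)(-0.320)) = -0.8800/1.1792 = -0.7463.
u' = -0.7463 × 3.00 × 10^8 m/s.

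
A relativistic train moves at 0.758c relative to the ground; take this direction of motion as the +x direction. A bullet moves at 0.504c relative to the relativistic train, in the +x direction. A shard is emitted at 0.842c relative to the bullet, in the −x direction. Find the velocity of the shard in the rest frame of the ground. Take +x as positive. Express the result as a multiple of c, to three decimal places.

Apply u = (u' + v)/(1 + u'v/c²) successively, working outward toward the ground.
Start: velocity of the relativistic train relative to the ground = 0.7580c.
Compose with the bullet (u' = 0.504 in the relativistic train frame): u_1 = (0.504 + 0.758) / (1 + 0.504·0.758) = 1.2620/1.3820 = 0.9131.
Compose with the shard (u' = -0.842 in the bullet frame): u_2 = (-0.842 + 0.913) / (1 + (-0.842)·0.913) = 0.0711/0.2311 = 0.3078.

+0.308c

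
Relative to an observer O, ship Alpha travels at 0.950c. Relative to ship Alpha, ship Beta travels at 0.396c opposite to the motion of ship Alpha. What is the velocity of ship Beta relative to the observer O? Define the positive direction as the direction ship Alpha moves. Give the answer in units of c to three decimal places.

With v = 0.950 and u' = -0.396 (in units of c),
u = (u' + v)/(1 + u'v/c²):
u = (-0.396 + 0.950) / (1 + (-0.396)·0.950) = 0.5540/0.6238 = 0.8881

+0.888c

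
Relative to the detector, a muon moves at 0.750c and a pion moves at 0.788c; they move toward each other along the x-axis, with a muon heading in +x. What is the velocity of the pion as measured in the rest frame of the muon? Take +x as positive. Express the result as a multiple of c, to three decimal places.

-0.967c

β_A = 0.750, β_B = -0.788.
Transform to A's frame with the inverse velocity-addition law: u' = (u − v)/(1 − uv/c²), taking u = β_B and v = β_A.
u' = (-0.788 − 0.750) / (1 − (0.750)(-0.788)) = -1.5380/1.5910 = -0.9667.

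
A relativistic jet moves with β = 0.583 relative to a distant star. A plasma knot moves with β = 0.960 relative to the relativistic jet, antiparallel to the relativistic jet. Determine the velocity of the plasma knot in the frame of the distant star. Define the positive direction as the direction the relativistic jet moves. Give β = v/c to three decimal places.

β = -0.856

With v = 0.583 and u' = -0.960 (in units of c),
u = (u' + v)/(1 + u'v/c²):
u = (-0.960 + 0.583) / (1 + (-0.960)·0.583) = -0.3770/0.4403 = -0.8562
(Galilean addition would give -0.377c.)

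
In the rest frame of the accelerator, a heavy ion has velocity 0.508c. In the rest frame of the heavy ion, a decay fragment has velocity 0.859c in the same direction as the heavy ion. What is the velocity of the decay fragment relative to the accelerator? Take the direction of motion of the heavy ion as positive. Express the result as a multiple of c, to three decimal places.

With v = 0.508 and u' = 0.859 (in units of c),
u = (u' + v)/(1 + u'v/c²):
u = (0.859 + 0.508) / (1 + 0.859·0.508) = 1.3670/1.4364 = 0.9517

0.952c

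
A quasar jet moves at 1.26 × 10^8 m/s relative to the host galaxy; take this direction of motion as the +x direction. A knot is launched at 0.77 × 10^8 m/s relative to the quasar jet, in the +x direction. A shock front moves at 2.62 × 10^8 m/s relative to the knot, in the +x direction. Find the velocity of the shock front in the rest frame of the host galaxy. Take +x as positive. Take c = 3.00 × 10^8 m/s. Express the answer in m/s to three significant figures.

2.90 × 10^8 m/s

Apply u = (u' + v)/(1 + u'v/c²) successively, working outward toward the host galaxy.
(Dividing each given speed by c = 3.00 × 10^8 m/s to work in units of c.)
Start: velocity of the quasar jet relative to the host galaxy = 0.4200c.
Compose with the knot (u' = 0.257 in the quasar jet frame): u_1 = (0.257 + 0.420) / (1 + 0.257·0.420) = 0.6767/1.1078 = 0.6108.
Compose with the shock front (u' = 0.873 in the knot frame): u_2 = (0.873 + 0.611) / (1 + 0.873·0.611) = 1.4842/1.5334 = 0.9679.
So u = 0.9679 × 3.00 × 10^8 m/s.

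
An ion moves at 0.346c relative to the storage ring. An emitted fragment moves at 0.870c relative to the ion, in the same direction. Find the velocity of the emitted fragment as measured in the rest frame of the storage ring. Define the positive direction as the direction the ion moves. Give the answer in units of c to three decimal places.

With v = 0.346 and u' = 0.870 (in units of c),
u = (u' + v)/(1 + u'v/c²):
u = (0.870 + 0.346) / (1 + 0.870·0.346) = 1.2160/1.3010 = 0.9347

0.935c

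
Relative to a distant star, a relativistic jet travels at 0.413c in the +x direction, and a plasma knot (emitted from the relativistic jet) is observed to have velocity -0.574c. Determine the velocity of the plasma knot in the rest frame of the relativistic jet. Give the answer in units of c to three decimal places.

Invert the composition law: u' = (u − v)/(1 − uv/c²).
u' = (-0.574 − 0.413) / (1 − (-0.574)(0.413)) = -0.9870/1.2371 = -0.7979.

-0.798c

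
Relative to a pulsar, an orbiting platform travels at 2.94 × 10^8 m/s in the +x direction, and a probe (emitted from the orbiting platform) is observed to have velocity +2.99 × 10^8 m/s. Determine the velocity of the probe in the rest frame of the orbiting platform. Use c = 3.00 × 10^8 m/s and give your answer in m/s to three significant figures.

+2.15 × 10^8 m/s

v = 0.980c, u = 0.997c.
Invert the composition law: u' = (u − v)/(1 − uv/c²).
u' = (0.997 − 0.980) / (1 − (0.997)(0.980)) = 0.0167/0.0233 = 0.7163.
u' = 0.7163 × 3.00 × 10^8 m/s.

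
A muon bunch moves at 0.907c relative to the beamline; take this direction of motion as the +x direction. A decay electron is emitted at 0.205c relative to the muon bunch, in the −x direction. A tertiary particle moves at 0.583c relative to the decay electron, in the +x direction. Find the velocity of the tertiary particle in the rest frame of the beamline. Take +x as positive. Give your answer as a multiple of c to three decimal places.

+0.962c

Apply u = (u' + v)/(1 + u'v/c²) successively, working outward toward the beamline.
Start: velocity of the muon bunch relative to the beamline = 0.9070c.
Compose with the decay electron (u' = -0.205 in the muon bunch frame): u_1 = (-0.205 + 0.907) / (1 + (-0.205)·0.907) = 0.7020/0.8141 = 0.8623.
Compose with the tertiary particle (u' = 0.583 in the decay electron frame): u_2 = (0.583 + 0.862) / (1 + 0.583·0.862) = 1.4453/1.5027 = 0.9618.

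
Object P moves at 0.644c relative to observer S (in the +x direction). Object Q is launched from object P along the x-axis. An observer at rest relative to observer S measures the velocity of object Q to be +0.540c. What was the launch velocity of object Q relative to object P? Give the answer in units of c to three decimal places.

Invert the composition law: u' = (u − v)/(1 − uv/c²).
u' = (0.540 − 0.644) / (1 − (0.540)(0.644)) = -0.1040/0.6522 = -0.1595.

-0.159c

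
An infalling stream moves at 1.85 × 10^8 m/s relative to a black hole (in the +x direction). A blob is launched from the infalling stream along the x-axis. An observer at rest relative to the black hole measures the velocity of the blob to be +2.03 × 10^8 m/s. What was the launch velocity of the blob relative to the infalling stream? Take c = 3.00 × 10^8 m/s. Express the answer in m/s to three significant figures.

+3.09 × 10^7 m/s

v = 0.617c, u = 0.677c.
Invert the composition law: u' = (u − v)/(1 − uv/c²).
u' = (0.677 − 0.617) / (1 − (0.677)(0.617)) = 0.0600/0.5827 = 0.1030.
u' = 0.1030 × 3.00 × 10^8 m/s.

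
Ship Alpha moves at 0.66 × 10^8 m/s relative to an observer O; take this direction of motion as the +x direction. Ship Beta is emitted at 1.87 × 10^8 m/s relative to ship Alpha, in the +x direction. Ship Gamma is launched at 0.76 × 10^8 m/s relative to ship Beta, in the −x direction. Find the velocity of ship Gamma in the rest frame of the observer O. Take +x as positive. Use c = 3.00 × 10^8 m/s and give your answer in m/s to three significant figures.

+1.80 × 10^8 m/s

Apply u = (u' + v)/(1 + u'v/c²) successively, working outward toward the observer O.
(Dividing each given speed by c = 3.00 × 10^8 m/s to work in units of c.)
Start: velocity of ship Alpha relative to the observer O = 0.2200c.
Compose with ship Beta (u' = 0.623 in ship Alpha frame): u_1 = (0.623 + 0.220) / (1 + 0.623·0.220) = 0.8433/1.1371 = 0.7416.
Compose with ship Gamma (u' = -0.253 in ship Beta frame): u_2 = (-0.253 + 0.742) / (1 + (-0.253)·0.742) = 0.4883/0.8121 = 0.6013.
So u = 0.6013 × 3.00 × 10^8 m/s.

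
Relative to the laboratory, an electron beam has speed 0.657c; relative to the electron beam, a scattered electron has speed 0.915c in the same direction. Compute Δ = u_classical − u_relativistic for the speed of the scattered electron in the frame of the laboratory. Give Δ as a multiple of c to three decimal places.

Δ = 0.590c

Galilean: u_cl = 0.915 + 0.657 = 1.5720.
Relativistic: u_rel = (0.915 + 0.657) / (1 + 0.915·0.657) = 1.5720/1.6012 = 0.9818.
Δ = 1.5720 − 0.9818 = 0.5902.
(The classical prediction exceeds c; the relativistic result does not.)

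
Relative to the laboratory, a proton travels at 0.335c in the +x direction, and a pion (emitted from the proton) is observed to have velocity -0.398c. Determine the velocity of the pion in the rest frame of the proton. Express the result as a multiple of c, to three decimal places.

Invert the composition law: u' = (u − v)/(1 − uv/c²).
u' = (-0.398 − 0.335) / (1 − (-0.398)(0.335)) = -0.7330/1.1333 = -0.6468.

-0.647c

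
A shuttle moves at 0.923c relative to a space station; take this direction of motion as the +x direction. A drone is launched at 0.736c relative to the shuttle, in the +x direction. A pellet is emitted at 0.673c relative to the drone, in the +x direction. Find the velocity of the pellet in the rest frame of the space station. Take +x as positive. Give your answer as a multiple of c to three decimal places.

Apply u = (u' + v)/(1 + u'v/c²) successively, working outward toward the space station.
Start: velocity of the shuttle relative to the space station = 0.9230c.
Compose with the drone (u' = 0.736 in the shuttle frame): u_1 = (0.736 + 0.923) / (1 + 0.736·0.923) = 1.6590/1.6793 = 0.9879.
Compose with the pellet (u' = 0.673 in the drone frame): u_2 = (0.673 + 0.988) / (1 + 0.673·0.988) = 1.6609/1.6649 = 0.9976.

0.998c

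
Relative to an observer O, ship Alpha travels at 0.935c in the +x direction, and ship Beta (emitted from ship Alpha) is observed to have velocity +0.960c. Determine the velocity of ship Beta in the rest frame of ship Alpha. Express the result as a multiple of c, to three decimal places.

Invert the composition law: u' = (u − v)/(1 − uv/c²).
u' = (0.960 − 0.935) / (1 − (0.960)(0.935)) = 0.0250/0.1024 = 0.2441.

+0.244c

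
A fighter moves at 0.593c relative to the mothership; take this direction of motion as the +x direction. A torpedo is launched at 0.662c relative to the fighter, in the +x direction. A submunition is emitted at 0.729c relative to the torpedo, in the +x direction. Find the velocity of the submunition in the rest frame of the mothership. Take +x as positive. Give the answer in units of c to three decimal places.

0.984c

Apply u = (u' + v)/(1 + u'v/c²) successively, working outward toward the mothership.
Start: velocity of the fighter relative to the mothership = 0.5930c.
Compose with the torpedo (u' = 0.662 in the fighter frame): u_1 = (0.662 + 0.593) / (1 + 0.662·0.593) = 1.2550/1.3926 = 0.9012.
Compose with the submunition (u' = 0.729 in the torpedo frame): u_2 = (0.729 + 0.901) / (1 + 0.729·0.901) = 1.6302/1.6570 = 0.9838.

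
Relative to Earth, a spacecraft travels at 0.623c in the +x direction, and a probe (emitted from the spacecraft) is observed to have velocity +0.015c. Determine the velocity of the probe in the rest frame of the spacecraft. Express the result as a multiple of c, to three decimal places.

-0.614c

Invert the composition law: u' = (u − v)/(1 − uv/c²).
u' = (0.015 − 0.623) / (1 − (0.015)(0.623)) = -0.6080/0.9907 = -0.6137.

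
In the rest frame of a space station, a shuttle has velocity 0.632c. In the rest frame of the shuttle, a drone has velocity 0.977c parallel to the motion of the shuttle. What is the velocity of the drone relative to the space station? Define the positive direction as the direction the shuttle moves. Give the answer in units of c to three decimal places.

With v = 0.632 and u' = 0.977 (in units of c),
u = (u' + v)/(1 + u'v/c²):
u = (0.977 + 0.632) / (1 + 0.977·0.632) = 1.6090/1.6175 = 0.9948

0.995c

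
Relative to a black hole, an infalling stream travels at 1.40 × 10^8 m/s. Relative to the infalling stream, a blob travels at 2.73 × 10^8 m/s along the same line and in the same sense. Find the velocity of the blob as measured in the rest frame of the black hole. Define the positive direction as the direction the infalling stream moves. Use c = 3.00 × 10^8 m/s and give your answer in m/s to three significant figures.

2.90 × 10^8 m/s

In units of c (dividing by 3.00 × 10^8 m/s): v = 0.467, u' = 0.910.
u = (u' + v)/(1 + u'v/c²):
u = (0.910 + 0.467) / (1 + 0.910·0.467) = 1.3767/1.4247 = 0.9663
(Galilean addition would give +1.377c, exceeding c.)
Converting back: u = 0.9663 × 3.00 × 10^8 m/s.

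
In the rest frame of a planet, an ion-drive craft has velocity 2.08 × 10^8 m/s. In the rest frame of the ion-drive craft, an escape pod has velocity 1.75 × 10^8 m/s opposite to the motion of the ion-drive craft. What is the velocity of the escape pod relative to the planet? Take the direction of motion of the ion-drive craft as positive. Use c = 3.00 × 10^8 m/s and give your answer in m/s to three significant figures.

In units of c (dividing by 3.00 × 10^8 m/s): v = 0.693, u' = -0.583.
u = (u' + v)/(1 + u'v/c²):
u = (-0.583 + 0.693) / (1 + (-0.583)·0.693) = 0.1100/0.5956 = 0.1847
Converting back: u = 0.1847 × 3.00 × 10^8 m/s.

+5.54 × 10^7 m/s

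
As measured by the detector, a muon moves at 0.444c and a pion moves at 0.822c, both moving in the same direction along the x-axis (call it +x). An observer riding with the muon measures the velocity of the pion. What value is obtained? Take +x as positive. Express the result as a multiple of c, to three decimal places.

+0.595c

β_A = 0.444, β_B = 0.822.
Transform to A's frame with the inverse velocity-addition law: u' = (u − v)/(1 − uv/c²), taking u = β_B and v = β_A.
u' = (0.822 − 0.444) / (1 − (0.444)(0.822)) = 0.3780/0.6350 = 0.5952.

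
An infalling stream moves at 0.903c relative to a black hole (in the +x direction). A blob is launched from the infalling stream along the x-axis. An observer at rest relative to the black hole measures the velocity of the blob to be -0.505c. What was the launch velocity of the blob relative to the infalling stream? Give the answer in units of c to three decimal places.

-0.967c

Invert the composition law: u' = (u − v)/(1 − uv/c²).
u' = (-0.505 − 0.903) / (1 − (-0.505)(0.903)) = -1.4080/1.4560 = -0.9670.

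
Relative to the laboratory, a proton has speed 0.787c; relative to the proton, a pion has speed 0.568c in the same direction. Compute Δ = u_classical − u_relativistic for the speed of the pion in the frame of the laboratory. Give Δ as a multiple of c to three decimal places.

Δ = 0.419c

Galilean: u_cl = 0.568 + 0.787 = 1.3550.
Relativistic: u_rel = (0.568 + 0.787) / (1 + 0.568·0.787) = 1.3550/1.4470 = 0.9364.
Δ = 1.3550 − 0.9364 = 0.4186.
(The classical prediction exceeds c; the relativistic result does not.)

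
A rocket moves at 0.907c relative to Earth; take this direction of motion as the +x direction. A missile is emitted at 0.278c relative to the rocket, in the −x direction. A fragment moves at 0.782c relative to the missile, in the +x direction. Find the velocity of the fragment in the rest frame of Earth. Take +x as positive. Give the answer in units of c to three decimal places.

+0.979c

Apply u = (u' + v)/(1 + u'v/c²) successively, working outward toward Earth.
Start: velocity of the rocket relative to Earth = 0.9070c.
Compose with the missile (u' = -0.278 in the rocket frame): u_1 = (-0.278 + 0.907) / (1 + (-0.278)·0.907) = 0.6290/0.7479 = 0.8411.
Compose with the fragment (u' = 0.782 in the missile frame): u_2 = (0.782 + 0.841) / (1 + 0.782·0.841) = 1.6231/1.6577 = 0.9791.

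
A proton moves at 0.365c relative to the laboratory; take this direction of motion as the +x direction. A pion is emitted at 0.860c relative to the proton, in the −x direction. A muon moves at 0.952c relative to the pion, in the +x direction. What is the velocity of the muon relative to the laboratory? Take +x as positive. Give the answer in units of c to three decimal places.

Apply u = (u' + v)/(1 + u'v/c²) successively, working outward toward the laboratory.
Start: velocity of the proton relative to the laboratory = 0.3650c.
Compose with the pion (u' = -0.860 in the proton frame): u_1 = (-0.860 + 0.365) / (1 + (-0.860)·0.365) = -0.4950/0.6861 = -0.7215.
Compose with the muon (u' = 0.952 in the pion frame): u_2 = (0.952 + (-0.721)) / (1 + 0.952·(-0.721)) = 0.2305/0.3132 = 0.7361.

+0.736c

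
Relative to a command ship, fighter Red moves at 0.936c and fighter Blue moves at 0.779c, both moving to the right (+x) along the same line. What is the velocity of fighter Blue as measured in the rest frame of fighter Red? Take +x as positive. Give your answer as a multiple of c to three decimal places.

-0.580c

β_A = 0.936, β_B = 0.779.
Transform to A's frame with the inverse velocity-addition law: u' = (u − v)/(1 − uv/c²), taking u = β_B and v = β_A.
u' = (0.779 − 0.936) / (1 − (0.936)(0.779)) = -0.1570/0.2709 = -0.5796.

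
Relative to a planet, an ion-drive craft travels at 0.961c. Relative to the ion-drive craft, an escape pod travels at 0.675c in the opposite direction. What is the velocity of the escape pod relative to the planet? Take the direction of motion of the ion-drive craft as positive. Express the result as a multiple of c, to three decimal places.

+0.814c

With v = 0.961 and u' = -0.675 (in units of c),
u = (u' + v)/(1 + u'v/c²):
u = (-0.675 + 0.961) / (1 + (-0.675)·0.961) = 0.2860/0.3513 = 0.8141
(Galilean addition would give +0.286c.)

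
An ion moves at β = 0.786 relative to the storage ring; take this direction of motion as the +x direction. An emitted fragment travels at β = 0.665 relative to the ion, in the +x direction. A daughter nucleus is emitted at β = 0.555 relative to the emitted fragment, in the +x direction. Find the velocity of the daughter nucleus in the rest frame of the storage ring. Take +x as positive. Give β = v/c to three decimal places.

Apply u = (u' + v)/(1 + u'v/c²) successively, working outward toward the storage ring.
Start: velocity of the ion relative to the storage ring = 0.7860c.
Compose with the emitted fragment (u' = 0.665 in the ion frame): u_1 = (0.665 + 0.786) / (1 + 0.665·0.786) = 1.4510/1.5227 = 0.9529.
Compose with the daughter nucleus (u' = 0.555 in the emitted fragment frame): u_2 = (0.555 + 0.953) / (1 + 0.555·0.953) = 1.5079/1.5289 = 0.9863.

β = 0.986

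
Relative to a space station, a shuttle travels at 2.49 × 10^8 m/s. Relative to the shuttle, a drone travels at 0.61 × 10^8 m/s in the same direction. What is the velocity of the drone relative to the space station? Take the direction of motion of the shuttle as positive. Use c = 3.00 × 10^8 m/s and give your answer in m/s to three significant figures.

In units of c (dividing by 3.00 × 10^8 m/s): v = 0.830, u' = 0.203.
u = (u' + v)/(1 + u'v/c²):
u = (0.203 + 0.830) / (1 + 0.203·0.830) = 1.0333/1.1688 = 0.8841
(Galilean addition would give +1.033c, exceeding c.)
Converting back: u = 0.8841 × 3.00 × 10^8 m/s.

2.65 × 10^8 m/s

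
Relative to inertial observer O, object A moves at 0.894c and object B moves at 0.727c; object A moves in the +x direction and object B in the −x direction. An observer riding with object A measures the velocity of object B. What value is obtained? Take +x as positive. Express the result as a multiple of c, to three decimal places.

-0.982c

β_A = 0.894, β_B = -0.727.
Transform to A's frame with the inverse velocity-addition law: u' = (u − v)/(1 − uv/c²), taking u = β_B and v = β_A.
u' = (-0.727 − 0.894) / (1 − (0.894)(-0.727)) = -1.6210/1.6499 = -0.9825.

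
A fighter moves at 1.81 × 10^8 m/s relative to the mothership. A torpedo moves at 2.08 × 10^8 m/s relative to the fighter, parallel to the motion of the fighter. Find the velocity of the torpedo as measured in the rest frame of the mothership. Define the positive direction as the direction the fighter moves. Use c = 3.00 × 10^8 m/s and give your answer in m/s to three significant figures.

2.74 × 10^8 m/s

In units of c (dividing by 3.00 × 10^8 m/s): v = 0.603, u' = 0.693.
u = (u' + v)/(1 + u'v/c²):
u = (0.693 + 0.603) / (1 + 0.693·0.603) = 1.2967/1.4183 = 0.9142
Converting back: u = 0.9142 × 3.00 × 10^8 m/s.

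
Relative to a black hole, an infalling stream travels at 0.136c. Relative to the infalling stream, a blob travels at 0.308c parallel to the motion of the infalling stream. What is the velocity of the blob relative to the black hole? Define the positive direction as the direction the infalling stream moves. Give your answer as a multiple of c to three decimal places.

With v = 0.136 and u' = 0.308 (in units of c),
u = (u' + v)/(1 + u'v/c²):
u = (0.308 + 0.136) / (1 + 0.308·0.136) = 0.4440/1.0419 = 0.4261

0.426c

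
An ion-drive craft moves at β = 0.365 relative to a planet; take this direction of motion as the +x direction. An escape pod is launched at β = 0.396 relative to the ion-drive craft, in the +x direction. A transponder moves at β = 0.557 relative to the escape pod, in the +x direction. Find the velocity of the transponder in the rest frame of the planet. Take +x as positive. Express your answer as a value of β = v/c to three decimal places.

β = 0.892

Apply u = (u' + v)/(1 + u'v/c²) successively, working outward toward the planet.
Start: velocity of the ion-drive craft relative to the planet = 0.3650c.
Compose with the escape pod (u' = 0.396 in the ion-drive craft frame): u_1 = (0.396 + 0.365) / (1 + 0.396·0.365) = 0.7610/1.1445 = 0.6649.
Compose with the transponder (u' = 0.557 in the escape pod frame): u_2 = (0.557 + 0.665) / (1 + 0.557·0.665) = 1.2219/1.3703 = 0.8917.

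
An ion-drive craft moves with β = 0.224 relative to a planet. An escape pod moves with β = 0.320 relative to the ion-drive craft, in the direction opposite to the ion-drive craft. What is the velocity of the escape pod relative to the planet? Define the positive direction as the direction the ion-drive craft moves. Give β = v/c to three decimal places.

β = -0.103

With v = 0.224 and u' = -0.320 (in units of c),
u = (u' + v)/(1 + u'v/c²):
u = (-0.320 + 0.224) / (1 + (-0.320)·0.224) = -0.0960/0.9283 = -0.1034
(Galilean addition would give -0.096c.)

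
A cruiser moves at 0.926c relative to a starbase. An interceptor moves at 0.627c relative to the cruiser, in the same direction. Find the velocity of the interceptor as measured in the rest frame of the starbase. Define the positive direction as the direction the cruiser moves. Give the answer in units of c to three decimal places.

With v = 0.926 and u' = 0.627 (in units of c),
u = (u' + v)/(1 + u'v/c²):
u = (0.627 + 0.926) / (1 + 0.627·0.926) = 1.5530/1.5806 = 0.9825
(Galilean addition would give +1.553c, exceeding c.)

0.983c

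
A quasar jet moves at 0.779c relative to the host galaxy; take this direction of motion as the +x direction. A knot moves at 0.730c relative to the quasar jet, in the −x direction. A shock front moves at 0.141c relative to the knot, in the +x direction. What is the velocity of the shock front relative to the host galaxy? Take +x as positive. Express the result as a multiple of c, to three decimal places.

+0.251c

Apply u = (u' + v)/(1 + u'v/c²) successively, working outward toward the host galaxy.
Start: velocity of the quasar jet relative to the host galaxy = 0.7790c.
Compose with the knot (u' = -0.730 in the quasar jet frame): u_1 = (-0.730 + 0.779) / (1 + (-0.730)·0.779) = 0.0490/0.4313 = 0.1136.
Compose with the shock front (u' = 0.141 in the knot frame): u_2 = (0.141 + 0.114) / (1 + 0.141·0.114) = 0.2546/1.0160 = 0.2506.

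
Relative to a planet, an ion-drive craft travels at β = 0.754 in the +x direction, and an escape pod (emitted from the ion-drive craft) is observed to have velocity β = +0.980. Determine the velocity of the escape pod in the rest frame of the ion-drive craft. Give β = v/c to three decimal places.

β = +0.866

Invert the composition law: u' = (u − v)/(1 − uv/c²).
u' = (0.980 − 0.754) / (1 − (0.980)(0.754)) = 0.2260/0.2611 = 0.8656.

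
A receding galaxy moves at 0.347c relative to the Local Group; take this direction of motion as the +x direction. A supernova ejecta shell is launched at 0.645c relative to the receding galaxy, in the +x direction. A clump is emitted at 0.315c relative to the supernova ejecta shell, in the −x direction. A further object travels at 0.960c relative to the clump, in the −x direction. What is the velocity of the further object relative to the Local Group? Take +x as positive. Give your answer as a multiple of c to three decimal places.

Apply u = (u' + v)/(1 + u'v/c²) successively, working outward toward the Local Group.
Start: velocity of the receding galaxy relative to the Local Group = 0.3470c.
Compose with the supernova ejecta shell (u' = 0.645 in the receding galaxy frame): u_1 = (0.645 + 0.347) / (1 + 0.645·0.347) = 0.9920/1.2238 = 0.8106.
Compose with the clump (u' = -0.315 in the supernova ejecta shell frame): u_2 = (-0.315 + 0.811) / (1 + (-0.315)·0.811) = 0.4956/0.7447 = 0.6655.
Compose with the further object (u' = -0.960 in the clump frame): u_3 = (-0.960 + 0.666) / (1 + (-0.960)·0.666) = -0.2945/0.3611 = -0.8155.

-0.816c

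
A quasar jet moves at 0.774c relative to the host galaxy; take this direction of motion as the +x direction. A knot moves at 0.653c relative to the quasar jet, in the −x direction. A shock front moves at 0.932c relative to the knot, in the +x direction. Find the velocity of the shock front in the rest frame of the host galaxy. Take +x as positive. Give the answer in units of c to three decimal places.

+0.958c

Apply u = (u' + v)/(1 + u'v/c²) successively, working outward toward the host galaxy.
Start: velocity of the quasar jet relative to the host galaxy = 0.7740c.
Compose with the knot (u' = -0.653 in the quasar jet frame): u_1 = (-0.653 + 0.774) / (1 + (-0.653)·0.774) = 0.1210/0.4946 = 0.2447.
Compose with the shock front (u' = 0.932 in the knot frame): u_2 = (0.932 + 0.245) / (1 + 0.932·0.245) = 1.1767/1.2280 = 0.9582.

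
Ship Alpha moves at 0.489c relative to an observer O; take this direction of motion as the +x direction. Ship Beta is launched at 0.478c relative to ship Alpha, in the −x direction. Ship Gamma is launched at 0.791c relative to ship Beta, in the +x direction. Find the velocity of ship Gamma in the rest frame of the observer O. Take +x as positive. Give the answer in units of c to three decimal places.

+0.796c

Apply u = (u' + v)/(1 + u'v/c²) successively, working outward toward the observer O.
Start: velocity of ship Alpha relative to the observer O = 0.4890c.
Compose with ship Beta (u' = -0.478 in ship Alpha frame): u_1 = (-0.478 + 0.489) / (1 + (-0.478)·0.489) = 0.0110/0.7663 = 0.0144.
Compose with ship Gamma (u' = 0.791 in ship Beta frame): u_2 = (0.791 + 0.014) / (1 + 0.791·0.014) = 0.8054/1.0114 = 0.7963.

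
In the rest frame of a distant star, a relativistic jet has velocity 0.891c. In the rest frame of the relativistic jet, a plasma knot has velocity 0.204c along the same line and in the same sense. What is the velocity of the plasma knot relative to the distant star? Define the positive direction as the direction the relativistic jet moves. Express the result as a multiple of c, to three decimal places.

0.927c

With v = 0.891 and u' = 0.204 (in units of c),
u = (u' + v)/(1 + u'v/c²):
u = (0.204 + 0.891) / (1 + 0.204·0.891) = 1.0950/1.1818 = 0.9266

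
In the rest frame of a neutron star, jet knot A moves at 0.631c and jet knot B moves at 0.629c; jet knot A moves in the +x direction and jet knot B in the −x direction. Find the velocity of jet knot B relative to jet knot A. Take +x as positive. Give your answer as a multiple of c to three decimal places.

-0.902c

β_A = 0.631, β_B = -0.629.
Transform to A's frame with the inverse velocity-addition law: u' = (u − v)/(1 − uv/c²), taking u = β_B and v = β_A.
u' = (-0.629 − 0.631) / (1 − (0.631)(-0.629)) = -1.2600/1.3969 = -0.9020.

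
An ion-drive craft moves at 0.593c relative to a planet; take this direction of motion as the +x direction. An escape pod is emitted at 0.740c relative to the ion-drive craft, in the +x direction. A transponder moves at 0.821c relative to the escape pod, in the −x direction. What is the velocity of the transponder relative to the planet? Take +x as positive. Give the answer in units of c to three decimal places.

+0.441c

Apply u = (u' + v)/(1 + u'v/c²) successively, working outward toward the planet.
Start: velocity of the ion-drive craft relative to the planet = 0.5930c.
Compose with the escape pod (u' = 0.740 in the ion-drive craft frame): u_1 = (0.740 + 0.593) / (1 + 0.740·0.593) = 1.3330/1.4388 = 0.9265.
Compose with the transponder (u' = -0.821 in the escape pod frame): u_2 = (-0.821 + 0.926) / (1 + (-0.821)·0.926) = 0.1055/0.2394 = 0.4405.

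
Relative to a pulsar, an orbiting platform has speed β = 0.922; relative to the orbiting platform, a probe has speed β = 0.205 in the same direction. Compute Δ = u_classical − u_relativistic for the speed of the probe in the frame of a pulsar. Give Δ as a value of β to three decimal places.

Galilean: u_cl = 0.205 + 0.922 = 1.1270.
Relativistic: u_rel = (0.205 + 0.922) / (1 + 0.205·0.922) = 1.1270/1.1890 = 0.9478.
Δ = 1.1270 − 0.9478 = 0.1792.
(The classical prediction exceeds c; the relativistic result does not.)

Δ = 0.179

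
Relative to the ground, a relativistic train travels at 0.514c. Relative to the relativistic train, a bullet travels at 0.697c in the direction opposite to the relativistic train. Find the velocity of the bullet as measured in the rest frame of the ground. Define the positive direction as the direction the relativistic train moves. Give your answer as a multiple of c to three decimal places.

With v = 0.514 and u' = -0.697 (in units of c),
u = (u' + v)/(1 + u'v/c²):
u = (-0.697 + 0.514) / (1 + (-0.697)·0.514) = -0.1830/0.6417 = -0.2852
(Galilean addition would give -0.183c.)

-0.285c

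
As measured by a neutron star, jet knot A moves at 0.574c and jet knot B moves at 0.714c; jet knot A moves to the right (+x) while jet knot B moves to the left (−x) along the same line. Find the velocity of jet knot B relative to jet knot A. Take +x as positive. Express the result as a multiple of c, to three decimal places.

-0.914c

β_A = 0.574, β_B = -0.714.
Transform to A's frame with the inverse velocity-addition law: u' = (u − v)/(1 − uv/c²), taking u = β_B and v = β_A.
u' = (-0.714 − 0.574) / (1 − (0.574)(-0.714)) = -1.2880/1.4098 = -0.9136.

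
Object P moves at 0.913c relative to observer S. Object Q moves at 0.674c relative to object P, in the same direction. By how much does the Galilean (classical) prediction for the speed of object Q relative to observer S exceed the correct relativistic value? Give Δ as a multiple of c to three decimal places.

Δ = 0.605c

Galilean: u_cl = 0.674 + 0.913 = 1.5870.
Relativistic: u_rel = (0.674 + 0.913) / (1 + 0.674·0.913) = 1.5870/1.6154 = 0.9824.
Δ = 1.5870 − 0.9824 = 0.6046.
(The classical prediction exceeds c; the relativistic result does not.)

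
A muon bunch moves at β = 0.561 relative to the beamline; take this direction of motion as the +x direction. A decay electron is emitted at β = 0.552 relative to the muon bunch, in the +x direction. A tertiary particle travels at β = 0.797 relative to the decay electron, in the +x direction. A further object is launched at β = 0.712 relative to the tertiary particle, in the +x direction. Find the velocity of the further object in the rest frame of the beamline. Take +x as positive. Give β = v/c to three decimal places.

Apply u = (u' + v)/(1 + u'v/c²) successively, working outward toward the beamline.
Start: velocity of the muon bunch relative to the beamline = 0.5610c.
Compose with the decay electron (u' = 0.552 in the muon bunch frame): u_1 = (0.552 + 0.561) / (1 + 0.552·0.561) = 1.1130/1.3097 = 0.8498.
Compose with the tertiary particle (u' = 0.797 in the decay electron frame): u_2 = (0.797 + 0.850) / (1 + 0.797·0.850) = 1.6468/1.6773 = 0.9818.
Compose with the further object (u' = 0.712 in the tertiary particle frame): u_3 = (0.712 + 0.982) / (1 + 0.712·0.982) = 1.6938/1.6991 = 0.9969.

β = 0.997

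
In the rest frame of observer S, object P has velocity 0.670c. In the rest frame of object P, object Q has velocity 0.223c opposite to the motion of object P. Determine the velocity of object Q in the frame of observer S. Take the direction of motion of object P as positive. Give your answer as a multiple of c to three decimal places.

+0.526c

With v = 0.670 and u' = -0.223 (in units of c),
u = (u' + v)/(1 + u'v/c²):
u = (-0.223 + 0.670) / (1 + (-0.223)·0.670) = 0.4470/0.8506 = 0.5255
(Galilean addition would give +0.447c.)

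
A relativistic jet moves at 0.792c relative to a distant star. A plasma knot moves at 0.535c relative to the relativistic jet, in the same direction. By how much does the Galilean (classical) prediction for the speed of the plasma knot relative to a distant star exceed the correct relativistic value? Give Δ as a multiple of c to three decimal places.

Δ = 0.395c

Galilean: u_cl = 0.535 + 0.792 = 1.3270.
Relativistic: u_rel = (0.535 + 0.792) / (1 + 0.535·0.792) = 1.3270/1.4237 = 0.9321.
Δ = 1.3270 − 0.9321 = 0.3949.
(The classical prediction exceeds c; the relativistic result does not.)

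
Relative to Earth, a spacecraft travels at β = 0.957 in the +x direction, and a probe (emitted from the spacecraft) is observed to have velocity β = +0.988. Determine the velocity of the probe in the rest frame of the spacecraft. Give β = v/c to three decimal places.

β = +0.569

Invert the composition law: u' = (u − v)/(1 − uv/c²).
u' = (0.988 − 0.957) / (1 − (0.988)(0.957)) = 0.0310/0.0545 = 0.5690.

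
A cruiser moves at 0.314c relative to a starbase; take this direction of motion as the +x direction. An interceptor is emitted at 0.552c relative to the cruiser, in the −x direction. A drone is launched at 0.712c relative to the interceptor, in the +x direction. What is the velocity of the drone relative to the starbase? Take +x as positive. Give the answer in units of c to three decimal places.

+0.533c

Apply u = (u' + v)/(1 + u'v/c²) successively, working outward toward the starbase.
Start: velocity of the cruiser relative to the starbase = 0.3140c.
Compose with the interceptor (u' = -0.552 in the cruiser frame): u_1 = (-0.552 + 0.314) / (1 + (-0.552)·0.314) = -0.2380/0.8267 = -0.2879.
Compose with the drone (u' = 0.712 in the interceptor frame): u_2 = (0.712 + (-0.288)) / (1 + 0.712·(-0.288)) = 0.4241/0.7950 = 0.5334.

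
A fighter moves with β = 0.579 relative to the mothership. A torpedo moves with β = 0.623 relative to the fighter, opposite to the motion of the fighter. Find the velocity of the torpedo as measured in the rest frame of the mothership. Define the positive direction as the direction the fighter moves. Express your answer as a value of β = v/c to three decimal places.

β = -0.069

With v = 0.579 and u' = -0.623 (in units of c),
u = (u' + v)/(1 + u'v/c²):
u = (-0.623 + 0.579) / (1 + (-0.623)·0.579) = -0.0440/0.6393 = -0.0688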